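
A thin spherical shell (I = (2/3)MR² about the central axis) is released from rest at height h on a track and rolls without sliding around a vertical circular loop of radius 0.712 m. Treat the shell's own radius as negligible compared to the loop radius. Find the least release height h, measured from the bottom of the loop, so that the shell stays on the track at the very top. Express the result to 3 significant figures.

h_min ≈ 2.02 m

The moment of inertia is (2/3)MR², giving k ≡ I/(MR²) = 2/3.
At the top, contact is just lost when gravity alone supplies the centripetal force: Mg = Mv_top²/r, i.e. v_top² = gr.
With ω = v/R, the kinetic energy at speed v is ½(1+k)Mv² = (5/6)Mv².
Energy conservation from release (height h) to the top (height 2r): Mgh = Mg(2r) + (5/6)M·gr.
Thus h_min = 2r + (1+k)r/2 = r(2 + 1.667/2) = 0.712 × 2.833 ≈ 2.02 m.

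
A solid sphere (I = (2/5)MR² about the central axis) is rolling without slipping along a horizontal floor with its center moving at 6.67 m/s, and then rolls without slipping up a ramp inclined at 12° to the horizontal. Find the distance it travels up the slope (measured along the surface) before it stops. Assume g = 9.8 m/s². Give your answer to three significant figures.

For this body I = (2/5)MR², i.e. k = I/(MR²) = 0.4.
Since it rolls without slipping, ω = v/R and KE = ½Mv² + ½Iω² = ½(1+k)Mv² = (7/10)Mv².
Setting this equal to Mgh gives the vertical rise h = (1+k)v₀²/(2g) = 1.4×6.67²/(2×9.8) = 3.178 m.
Along the incline, d = h/sinθ = 3.178/sin12° ≈ 15.3 m.

d ≈ 15.3 m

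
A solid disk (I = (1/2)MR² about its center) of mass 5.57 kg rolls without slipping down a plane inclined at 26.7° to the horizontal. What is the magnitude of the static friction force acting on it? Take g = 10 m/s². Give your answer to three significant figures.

f ≈ 8.34 N

With I = (1/2)MR², the ratio k = I/(MR²) is 0.5.
Newton's second law down the slope: Mg sinθ − f = Ma. The torque equation fR = Iα (with α = a/R) gives f = kMa.
Combining, a = g sinθ/(1+k) and f = kMa = kMg sinθ/(1+k).
f = 0.5 × 5.57 × 10 × sin26.7° / 1.5 ≈ 8.34 N.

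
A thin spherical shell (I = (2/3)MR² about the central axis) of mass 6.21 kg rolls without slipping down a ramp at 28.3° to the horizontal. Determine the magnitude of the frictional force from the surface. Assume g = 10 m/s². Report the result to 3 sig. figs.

f ≈ 11.8 N

Here I = (2/3)MR², so the shape factor k = I/(MR²) = 2/3.
Along the incline Mg sinθ − f = Ma, and torque about the center fR = Iα = kMR²(a/R) gives f = kMa.
Combining, a = g sinθ/(1+k) and f = kMa = kMg sinθ/(1+k).
f = (2/3) × 6.21 × 10 × sin28.3° / 1.667 ≈ 11.8 N.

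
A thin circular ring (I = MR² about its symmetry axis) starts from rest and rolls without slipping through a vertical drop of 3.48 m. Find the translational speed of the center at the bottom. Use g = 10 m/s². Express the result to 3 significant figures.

For this body I = MR², i.e. k = I/(MR²) = 1.
The rolling condition ω = v/R makes the rotational term ½I(v/R)² = ½kMv², so KE_total = ½(1+k)Mv² = Mv².
Setting Mgh = Mv² gives v = √(2gh/(1+k)) = √(2·10·3.48/2) ≈ 5.90 m/s.

v ≈ 5.90 m/s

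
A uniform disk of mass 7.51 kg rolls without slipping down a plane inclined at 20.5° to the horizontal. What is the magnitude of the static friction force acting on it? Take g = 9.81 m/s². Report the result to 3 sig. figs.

Here I = (1/2)MR², so the shape factor k = I/(MR²) = 0.5.
Newton's second law down the slope: Mg sinθ − f = Ma. The torque equation fR = Iα (with α = a/R) gives f = kMa.
Combining, a = g sinθ/(1+k) and f = kMa = kMg sinθ/(1+k).
f = 0.5 × 7.51 × 9.81 × sin20.5° / 1.5 ≈ 8.60 N.

f ≈ 8.60 N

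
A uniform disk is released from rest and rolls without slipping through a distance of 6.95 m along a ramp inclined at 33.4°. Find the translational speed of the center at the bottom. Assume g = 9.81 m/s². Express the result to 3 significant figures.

With I = (1/2)MR², the ratio k = I/(MR²) is 0.5.
Since it rolls without slipping, ω = v/R and KE = ½Mv² + ½Iω² = ½(1+k)Mv² = (3/4)Mv².
The vertical drop is h = L sinθ = 6.95 × sin33.4° = 3.826 m.
Setting Mgh = (3/4)Mv² gives v = √(2gh/(1+k)) = √(2·9.81·3.826/1.5) ≈ 7.07 m/s.

v ≈ 7.07 m/s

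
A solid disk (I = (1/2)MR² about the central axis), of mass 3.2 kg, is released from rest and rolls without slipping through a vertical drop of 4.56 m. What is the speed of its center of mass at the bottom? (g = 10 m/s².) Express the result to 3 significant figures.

v ≈ 7.80 m/s

Here I = (1/2)MR², so the shape factor k = I/(MR²) = 0.5.
The rolling condition ω = v/R makes the rotational term ½I(v/R)² = ½kMv², so KE_total = ½(1+k)Mv² = (3/4)Mv².
Energy conservation: Mgh = (3/4)Mv², so v = √(2gh/(1+k)) = √(2 × 10 × 4.56 / 1.5) ≈ 7.80 m/s.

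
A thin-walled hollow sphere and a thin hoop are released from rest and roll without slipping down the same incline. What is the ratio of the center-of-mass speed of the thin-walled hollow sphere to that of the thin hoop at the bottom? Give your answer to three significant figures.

v_ratio ≈ 1.10

Each satisfies Mgh = ½(1+k)Mv² with k = I/(MR²), so v ∝ 1/√(1+k).
For the thin-walled hollow sphere k = 2/3; for the thin hoop k = 1.
v₁/v₂ = √((1+k₂)/(1+k₁)) = √(2/1.667) ≈ 1.10.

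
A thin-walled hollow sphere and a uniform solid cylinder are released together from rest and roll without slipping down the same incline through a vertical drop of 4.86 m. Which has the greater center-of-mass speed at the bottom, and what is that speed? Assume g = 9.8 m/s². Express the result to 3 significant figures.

the uniform solid cylinder, at v ≈ 7.97 m/s

For rolling without slipping, Mgh = ½(1+k)Mv² where k = I/(MR²), so v = √(2gh/(1+k)).
Thin-walled hollow sphere: k = 2/3, giving v = √(2×9.8×4.86/1.667) = 7.56 m/s.
Uniform solid cylinder: k = 0.5, giving v = √(2×9.8×4.86/1.5) = 7.969 m/s.
The smaller k wins: the uniform solid cylinder, at ≈ 7.97 m/s.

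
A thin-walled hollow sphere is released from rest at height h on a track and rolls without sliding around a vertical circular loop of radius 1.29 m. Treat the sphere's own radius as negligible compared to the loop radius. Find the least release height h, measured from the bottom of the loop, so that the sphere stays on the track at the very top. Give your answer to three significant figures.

h_min ≈ 3.66 m

The moment of inertia is (2/3)MR², giving k ≡ I/(MR²) = 2/3.
At the top of the loop, the minimum-contact condition is Mg = Mv_top²/r, so v_top² = gr.
With ω = v/R, the kinetic energy at speed v is ½(1+k)Mv² = (5/6)Mv².
Energy conservation from release (height h) to the top (height 2r): Mgh = Mg(2r) + (5/6)M·gr.
Thus h_min = 2r + (1+k)r/2 = r(2 + 1.667/2) = 1.29 × 2.833 ≈ 3.66 m.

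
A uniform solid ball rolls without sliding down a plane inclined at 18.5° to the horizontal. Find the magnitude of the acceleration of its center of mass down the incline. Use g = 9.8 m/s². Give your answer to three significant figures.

Here I = (2/5)MR², so the shape factor k = I/(MR²) = 0.4.
Newton's second law down the slope: Mg sinθ − f = Ma. The torque equation fR = Iα (with α = a/R) gives f = kMa.
Eliminating f: Mg sinθ = (1+k)Ma, so a = g sinθ/(1+k) = 9.8 × sin18.5° / 1.4 ≈ 2.22 m/s².

a ≈ 2.22 m/s²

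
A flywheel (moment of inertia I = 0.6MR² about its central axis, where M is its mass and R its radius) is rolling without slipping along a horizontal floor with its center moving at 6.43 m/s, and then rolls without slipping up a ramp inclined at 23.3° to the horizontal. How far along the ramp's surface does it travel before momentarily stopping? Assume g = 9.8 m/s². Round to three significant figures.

d ≈ 8.53 m

The moment of inertia is 0.6MR², giving k ≡ I/(MR²) = 0.6.
The rolling condition ω = v/R makes the rotational term ½I(v/R)² = ½kMv², so KE_total = ½(1+k)Mv² = (4/5)Mv².
Setting this equal to Mgh gives the vertical rise h = (1+k)v₀²/(2g) = 1.6×6.43²/(2×9.8) = 3.375 m.
The distance along the slope is d = h/sinθ = 3.375/sin23.3° ≈ 8.53 m.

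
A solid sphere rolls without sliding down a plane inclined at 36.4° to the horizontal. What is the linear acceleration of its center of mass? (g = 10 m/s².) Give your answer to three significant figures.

a ≈ 4.24 m/s²

The moment of inertia is (2/5)MR², giving k ≡ I/(MR²) = 0.4.
Newton's second law down the slope: Mg sinθ − f = Ma. The torque equation fR = Iα (with α = a/R) gives f = kMa.
Eliminating f: Mg sinθ = (1+k)Ma, so a = g sinθ/(1+k) = 10 × sin36.4° / 1.4 ≈ 4.24 m/s².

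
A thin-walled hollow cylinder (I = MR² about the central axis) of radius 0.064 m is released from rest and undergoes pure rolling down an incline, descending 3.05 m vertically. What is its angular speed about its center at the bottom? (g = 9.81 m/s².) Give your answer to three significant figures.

ω ≈ 85.5 rad/s

Here I = MR², so the shape factor k = I/(MR²) = 1.
Since it rolls without slipping, ω = v/R and KE = ½Mv² + ½Iω² = ½(1+k)Mv² = Mv².
Energy conservation Mgh = ½(1+k)Mv² gives v = √(2gh/(1+k)) = √(2 × 9.81 × 3.05 / 2) = 5.47 m/s.
The angular speed follows from ω = v/R = 5.47/0.064 ≈ 85.5 rad/s.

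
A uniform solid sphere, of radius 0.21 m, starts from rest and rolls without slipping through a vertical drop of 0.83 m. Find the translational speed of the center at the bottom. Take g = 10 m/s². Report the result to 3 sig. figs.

Here I = (2/5)MR², so the shape factor k = I/(MR²) = 0.4.
Rolling without slipping gives ω = v/R, so the total kinetic energy is ½Mv² + ½Iω² = ½(1+k)Mv² = (7/10)Mv².
Energy conservation: Mgh = (7/10)Mv², so v = √(2gh/(1+k)) = √(2 × 10 × 0.83 / 1.4) ≈ 3.44 m/s.

v ≈ 3.44 m/s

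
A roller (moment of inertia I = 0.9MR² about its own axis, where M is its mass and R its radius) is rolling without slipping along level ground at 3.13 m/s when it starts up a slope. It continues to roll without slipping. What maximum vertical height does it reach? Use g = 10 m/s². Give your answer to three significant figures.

For this body I = 0.9MR², i.e. k = I/(MR²) = 0.9.
Pure rolling means v = ωR; then KE = ½Mv² + ½I(v/R)² = ½(1+k)Mv² = (19/20)Mv².
All of this converts to potential energy at the highest point: (19/20)Mv₀² = Mgh.
Thus h = (1+k)v₀²/(2g) = 1.9 × 3.13² / (2 × 10) ≈ 0.931 m.

h ≈ 0.931 m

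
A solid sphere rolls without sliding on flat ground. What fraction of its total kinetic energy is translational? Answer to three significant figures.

The moment of inertia is (2/5)MR², giving k ≡ I/(MR²) = 0.4.
With ω = v/R, KE_trans = ½Mv² and KE_rot = ½Iω² = ½kMv², so KE_total = ½(1+k)Mv².
The translational fraction is therefore 1/(1+k) = 1/1.4 ≈ 0.714.

fraction ≈ 0.714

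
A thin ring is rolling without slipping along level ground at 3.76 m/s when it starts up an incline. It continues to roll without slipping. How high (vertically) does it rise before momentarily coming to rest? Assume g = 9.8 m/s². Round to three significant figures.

h ≈ 1.44 m

The moment of inertia is MR², giving k ≡ I/(MR²) = 1.
The rolling condition ω = v/R makes the rotational term ½I(v/R)² = ½kMv², so KE_total = ½(1+k)Mv² = Mv².
All of this converts to potential energy at the highest point: Mv₀² = Mgh.
Thus h = (1+k)v₀²/(2g) = 2 × 3.76² / (2 × 9.8) ≈ 1.44 m.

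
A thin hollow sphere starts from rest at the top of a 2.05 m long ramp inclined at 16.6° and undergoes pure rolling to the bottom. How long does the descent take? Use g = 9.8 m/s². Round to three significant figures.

With I = (2/3)MR², the ratio k = I/(MR²) is 2/3.
Translational: Mg sinθ − f = Ma. Rotational about the CM: fR = Iα = kMRa, so f = kMa.
Hence a = g sinθ/(1+k) = 9.8×sin16.6°/1.667 = 1.68 m/s².
Starting from rest, L = ½at², so t = √(2L/a) = √(2×2.05/1.68) ≈ 1.56 s.

t ≈ 1.56 s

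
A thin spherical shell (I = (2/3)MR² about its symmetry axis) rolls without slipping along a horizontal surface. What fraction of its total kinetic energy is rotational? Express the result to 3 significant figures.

Here I = (2/3)MR², so the shape factor k = I/(MR²) = 2/3.
Since ω = v/R, the translational part is ½Mv² and the rotational part is ½I(v/R)² = ½kMv²; the total is ½(1+k)Mv².
The rotational fraction is therefore k/(1+k) = (2/3)/1.667 ≈ 0.400.

fraction ≈ 0.400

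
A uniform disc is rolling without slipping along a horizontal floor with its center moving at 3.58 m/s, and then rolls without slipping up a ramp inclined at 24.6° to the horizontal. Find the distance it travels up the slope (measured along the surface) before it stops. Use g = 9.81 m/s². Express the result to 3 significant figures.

Here I = (1/2)MR², so the shape factor k = I/(MR²) = 0.5.
Rolling without slipping gives ω = v/R, so the total kinetic energy is ½Mv² + ½Iω² = ½(1+k)Mv² = (3/4)Mv².
Setting this equal to Mgh gives the vertical rise h = (1+k)v₀²/(2g) = 1.5×3.58²/(2×9.81) = 0.9798 m.
Along the incline, d = h/sinθ = 0.9798/sin24.6° ≈ 2.35 m.

d ≈ 2.35 m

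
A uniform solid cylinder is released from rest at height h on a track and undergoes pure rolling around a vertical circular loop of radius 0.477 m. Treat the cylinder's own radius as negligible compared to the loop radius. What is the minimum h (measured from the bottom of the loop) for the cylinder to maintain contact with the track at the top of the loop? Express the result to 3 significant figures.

h_min ≈ 1.31 m

The moment of inertia is (1/2)MR², giving k ≡ I/(MR²) = 0.5.
At the top, contact is just lost when gravity alone supplies the centripetal force: Mg = Mv_top²/r, i.e. v_top² = gr.
With ω = v/R, the kinetic energy at speed v is ½(1+k)Mv² = (3/4)Mv².
Energy conservation from release (height h) to the top (height 2r): Mgh = Mg(2r) + (3/4)M·gr.
Thus h_min = 2r + (1+k)r/2 = r(2 + 1.5/2) = 0.477 × 2.75 ≈ 1.31 m.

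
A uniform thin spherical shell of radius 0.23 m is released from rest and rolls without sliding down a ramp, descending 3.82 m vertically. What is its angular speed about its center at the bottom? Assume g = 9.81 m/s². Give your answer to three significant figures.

Here I = (2/3)MR², so the shape factor k = I/(MR²) = 2/3.
Rolling without slipping gives ω = v/R, so the total kinetic energy is ½Mv² + ½Iω² = ½(1+k)Mv² = (5/6)Mv².
Energy conservation Mgh = ½(1+k)Mv² gives v = √(2gh/(1+k)) = √(2 × 9.81 × 3.82 / 1.667) = 6.706 m/s.
The angular speed follows from ω = v/R = 6.706/0.23 ≈ 29.2 rad/s.

ω ≈ 29.2 rad/s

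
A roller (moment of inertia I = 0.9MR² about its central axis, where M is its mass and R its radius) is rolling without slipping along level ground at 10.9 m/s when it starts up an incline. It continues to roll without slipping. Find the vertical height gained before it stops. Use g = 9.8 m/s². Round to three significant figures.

With I = 0.9MR², the ratio k = I/(MR²) is 0.9.
Since it rolls without slipping, ω = v/R and KE = ½Mv² + ½Iω² = ½(1+k)Mv² = (19/20)Mv².
All of this converts to potential energy at the highest point: (19/20)Mv₀² = Mgh.
Thus h = (1+k)v₀²/(2g) = 1.9 × 10.9² / (2 × 9.8) ≈ 11.5 m.

h ≈ 11.5 m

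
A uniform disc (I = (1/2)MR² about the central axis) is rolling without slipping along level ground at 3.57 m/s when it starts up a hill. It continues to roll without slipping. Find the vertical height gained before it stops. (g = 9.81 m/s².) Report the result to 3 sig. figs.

The moment of inertia is (1/2)MR², giving k ≡ I/(MR²) = 0.5.
The rolling condition ω = v/R makes the rotational term ½I(v/R)² = ½kMv², so KE_total = ½(1+k)Mv² = (3/4)Mv².
At the top the kinetic energy is zero, so (3/4)Mv₀² = Mgh.
Thus h = (1+k)v₀²/(2g) = 1.5 × 3.57² / (2 × 9.81) ≈ 0.974 m.

h ≈ 0.974 m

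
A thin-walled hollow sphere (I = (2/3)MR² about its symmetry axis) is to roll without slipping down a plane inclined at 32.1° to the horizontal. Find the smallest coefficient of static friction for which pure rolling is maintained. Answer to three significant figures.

With I = (2/3)MR², the ratio k = I/(MR²) is 2/3.
Newton's second law down the slope: Mg sinθ − f = Ma. The torque equation fR = Iα (with α = a/R) gives f = kMa.
These give a = g sinθ/(1+k) and the required friction f = kMg sinθ/(1+k).
The normal force is N = Mg cosθ, so μ_min = f/N = k tanθ/(1+k).
μ_min = (2/3) × tan32.1° / 1.667 ≈ 0.251.

μ_min ≈ 0.251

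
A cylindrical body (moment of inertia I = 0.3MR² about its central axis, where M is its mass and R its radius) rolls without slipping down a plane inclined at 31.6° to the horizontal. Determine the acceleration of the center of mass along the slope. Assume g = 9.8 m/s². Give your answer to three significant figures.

For this body I = 0.3MR², i.e. k = I/(MR²) = 0.3.
Newton's second law down the slope: Mg sinθ − f = Ma. The torque equation fR = Iα (with α = a/R) gives f = kMa.
Eliminating f: Mg sinθ = (1+k)Ma, so a = g sinθ/(1+k) = 9.8 × sin31.6° / 1.3 ≈ 3.95 m/s².

a ≈ 3.95 m/s²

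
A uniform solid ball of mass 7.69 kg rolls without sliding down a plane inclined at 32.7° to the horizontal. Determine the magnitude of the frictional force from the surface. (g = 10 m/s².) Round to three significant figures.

f ≈ 11.9 N

Here I = (2/5)MR², so the shape factor k = I/(MR²) = 0.4.
Translational: Mg sinθ − f = Ma. Rotational about the CM: fR = Iα = kMRa, so f = kMa.
Combining, a = g sinθ/(1+k) and f = kMa = kMg sinθ/(1+k).
f = 0.4 × 7.69 × 10 × sin32.7° / 1.4 ≈ 11.9 N.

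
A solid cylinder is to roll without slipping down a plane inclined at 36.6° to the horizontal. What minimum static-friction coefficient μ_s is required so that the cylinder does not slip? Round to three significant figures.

For this body I = (1/2)MR², i.e. k = I/(MR²) = 0.5.
Translational: Mg sinθ − f = Ma. Rotational about the CM: fR = Iα = kMRa, so f = kMa.
These give a = g sinθ/(1+k) and the required friction f = kMg sinθ/(1+k).
With N = Mg cosθ, the no-slip condition f ≤ μN gives μ_min = f/N = k tanθ/(1+k).
μ_min = 0.5 × tan36.6° / 1.5 ≈ 0.248.

μ_min ≈ 0.248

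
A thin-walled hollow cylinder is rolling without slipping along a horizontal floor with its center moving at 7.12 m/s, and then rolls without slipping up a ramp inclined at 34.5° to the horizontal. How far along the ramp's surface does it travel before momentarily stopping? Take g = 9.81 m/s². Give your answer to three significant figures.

d ≈ 9.12 m

Here I = MR², so the shape factor k = I/(MR²) = 1.
Pure rolling means v = ωR; then KE = ½Mv² + ½I(v/R)² = ½(1+k)Mv² = Mv².
Setting this equal to Mgh gives the vertical rise h = (1+k)v₀²/(2g) = 2×7.12²/(2×9.81) = 5.168 m.
Along the incline, d = h/sinθ = 5.168/sin34.5° ≈ 9.12 m.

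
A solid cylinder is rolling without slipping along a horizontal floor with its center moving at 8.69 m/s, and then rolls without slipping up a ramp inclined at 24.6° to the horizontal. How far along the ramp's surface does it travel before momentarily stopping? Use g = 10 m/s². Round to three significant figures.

d ≈ 13.6 m

Here I = (1/2)MR², so the shape factor k = I/(MR²) = 0.5.
Since it rolls without slipping, ω = v/R and KE = ½Mv² + ½Iω² = ½(1+k)Mv² = (3/4)Mv².
Setting this equal to Mgh gives the vertical rise h = (1+k)v₀²/(2g) = 1.5×8.69²/(2×10) = 5.664 m.
Along the incline, d = h/sinθ = 5.664/sin24.6° ≈ 13.6 m.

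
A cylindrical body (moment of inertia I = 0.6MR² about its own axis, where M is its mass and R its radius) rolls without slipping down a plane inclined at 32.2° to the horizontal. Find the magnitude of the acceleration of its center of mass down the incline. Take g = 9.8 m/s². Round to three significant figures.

a ≈ 3.26 m/s²

For this body I = 0.6MR², i.e. k = I/(MR²) = 0.6.
Newton's second law down the slope: Mg sinθ − f = Ma. The torque equation fR = Iα (with α = a/R) gives f = kMa.
Eliminating f: Mg sinθ = (1+k)Ma, so a = g sinθ/(1+k) = 9.8 × sin32.2° / 1.6 ≈ 3.26 m/s².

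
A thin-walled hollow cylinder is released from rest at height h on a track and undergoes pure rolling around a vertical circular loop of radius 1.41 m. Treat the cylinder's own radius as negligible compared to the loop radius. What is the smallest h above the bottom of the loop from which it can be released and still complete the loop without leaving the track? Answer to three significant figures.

For this body I = MR², i.e. k = I/(MR²) = 1.
At the top, contact is just lost when gravity alone supplies the centripetal force: Mg = Mv_top²/r, i.e. v_top² = gr.
With ω = v/R, the kinetic energy at speed v is ½(1+k)Mv² = Mv².
Energy conservation from release (height h) to the top (height 2r): Mgh = Mg(2r) + M·gr.
Thus h_min = 2r + (1+k)r/2 = r(2 + 2/2) = 1.41 × 3 ≈ 4.23 m.

h_min ≈ 4.23 m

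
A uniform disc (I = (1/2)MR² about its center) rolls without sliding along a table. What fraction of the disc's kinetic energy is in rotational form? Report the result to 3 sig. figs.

With I = (1/2)MR², the ratio k = I/(MR²) is 0.5.
With ω = v/R, KE_trans = ½Mv² and KE_rot = ½Iω² = ½kMv², so KE_total = ½(1+k)Mv².
The rotational fraction is therefore k/(1+k) = 0.5/1.5 ≈ 0.333.

fraction ≈ 0.333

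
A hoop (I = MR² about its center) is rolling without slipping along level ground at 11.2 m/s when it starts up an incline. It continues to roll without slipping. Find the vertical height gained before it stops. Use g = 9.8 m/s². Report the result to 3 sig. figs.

The moment of inertia is MR², giving k ≡ I/(MR²) = 1.
Pure rolling means v = ωR; then KE = ½Mv² + ½I(v/R)² = ½(1+k)Mv² = Mv².
At the top the kinetic energy is zero, so Mv₀² = Mgh.
Thus h = (1+k)v₀²/(2g) = 2 × 11.2² / (2 × 9.8) ≈ 12.8 m.

h ≈ 12.8 m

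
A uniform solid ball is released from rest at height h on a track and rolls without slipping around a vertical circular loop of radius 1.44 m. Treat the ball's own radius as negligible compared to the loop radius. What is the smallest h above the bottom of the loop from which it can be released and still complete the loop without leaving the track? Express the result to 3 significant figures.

h_min ≈ 3.89 m

Here I = (2/5)MR², so the shape factor k = I/(MR²) = 0.4.
At the top, contact is just lost when gravity alone supplies the centripetal force: Mg = Mv_top²/r, i.e. v_top² = gr.
With ω = v/R, the kinetic energy at speed v is ½(1+k)Mv² = (7/10)Mv².
Energy conservation from release (height h) to the top (height 2r): Mgh = Mg(2r) + (7/10)M·gr.
Thus h_min = 2r + (1+k)r/2 = r(2 + 1.4/2) = 1.44 × 2.7 ≈ 3.89 m.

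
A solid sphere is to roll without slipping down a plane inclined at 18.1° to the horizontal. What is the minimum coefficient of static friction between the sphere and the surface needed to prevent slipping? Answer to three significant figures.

μ_min ≈ 0.0934

The moment of inertia is (2/5)MR², giving k ≡ I/(MR²) = 0.4.
Translational: Mg sinθ − f = Ma. Rotational about the CM: fR = Iα = kMRa, so f = kMa.
These give a = g sinθ/(1+k) and the required friction f = kMg sinθ/(1+k).
With N = Mg cosθ, the no-slip condition f ≤ μN gives μ_min = f/N = k tanθ/(1+k).
μ_min = 0.4 × tan18.1° / 1.4 ≈ 0.0934.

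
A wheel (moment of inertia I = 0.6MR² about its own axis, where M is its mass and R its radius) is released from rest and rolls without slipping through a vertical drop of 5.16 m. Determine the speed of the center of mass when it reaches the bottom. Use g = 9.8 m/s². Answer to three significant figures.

v ≈ 7.95 m/s

Here I = 0.6MR², so the shape factor k = I/(MR²) = 0.6.
Since it rolls without slipping, ω = v/R and KE = ½Mv² + ½Iω² = ½(1+k)Mv² = (4/5)Mv².
Setting Mgh = (4/5)Mv² gives v = √(2gh/(1+k)) = √(2·9.8·5.16/1.6) ≈ 7.95 m/s.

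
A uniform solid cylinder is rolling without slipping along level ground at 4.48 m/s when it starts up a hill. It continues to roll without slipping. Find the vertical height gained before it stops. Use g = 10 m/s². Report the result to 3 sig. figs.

h ≈ 1.51 m

The moment of inertia is (1/2)MR², giving k ≡ I/(MR²) = 0.5.
Since it rolls without slipping, ω = v/R and KE = ½Mv² + ½Iω² = ½(1+k)Mv² = (3/4)Mv².
All of this converts to potential energy at the highest point: (3/4)Mv₀² = Mgh.
Thus h = (1+k)v₀²/(2g) = 1.5 × 4.48² / (2 × 10) ≈ 1.51 m.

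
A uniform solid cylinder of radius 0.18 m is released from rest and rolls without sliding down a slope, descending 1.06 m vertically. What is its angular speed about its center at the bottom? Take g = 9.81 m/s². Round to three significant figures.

With I = (1/2)MR², the ratio k = I/(MR²) is 0.5.
The rolling condition ω = v/R makes the rotational term ½I(v/R)² = ½kMv², so KE_total = ½(1+k)Mv² = (3/4)Mv².
Energy conservation Mgh = ½(1+k)Mv² gives v = √(2gh/(1+k)) = √(2 × 9.81 × 1.06 / 1.5) = 3.724 m/s.
The angular speed follows from ω = v/R = 3.724/0.18 ≈ 20.7 rad/s.

ω ≈ 20.7 rad/s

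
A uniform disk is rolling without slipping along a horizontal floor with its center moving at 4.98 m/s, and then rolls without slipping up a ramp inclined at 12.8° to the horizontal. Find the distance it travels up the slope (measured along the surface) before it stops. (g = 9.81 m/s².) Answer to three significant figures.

With I = (1/2)MR², the ratio k = I/(MR²) is 0.5.
Pure rolling means v = ωR; then KE = ½Mv² + ½I(v/R)² = ½(1+k)Mv² = (3/4)Mv².
Setting this equal to Mgh gives the vertical rise h = (1+k)v₀²/(2g) = 1.5×4.98²/(2×9.81) = 1.896 m.
The distance along the slope is d = h/sinθ = 1.896/sin12.8° ≈ 8.56 m.

d ≈ 8.56 m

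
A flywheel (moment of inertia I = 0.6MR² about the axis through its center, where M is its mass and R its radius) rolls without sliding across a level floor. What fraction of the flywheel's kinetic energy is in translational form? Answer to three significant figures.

For this body I = 0.6MR², i.e. k = I/(MR²) = 0.6.
Since ω = v/R, the translational part is ½Mv² and the rotational part is ½I(v/R)² = ½kMv²; the total is ½(1+k)Mv².
The translational fraction is therefore 1/(1+k) = 1/1.6 ≈ 0.625.

fraction ≈ 0.625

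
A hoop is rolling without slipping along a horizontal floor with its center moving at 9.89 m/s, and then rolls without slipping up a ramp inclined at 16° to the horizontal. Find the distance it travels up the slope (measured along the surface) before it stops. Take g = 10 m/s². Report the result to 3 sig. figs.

The moment of inertia is MR², giving k ≡ I/(MR²) = 1.
Pure rolling means v = ωR; then KE = ½Mv² + ½I(v/R)² = ½(1+k)Mv² = Mv².
Setting this equal to Mgh gives the vertical rise h = (1+k)v₀²/(2g) = 2×9.89²/(2×10) = 9.781 m.
Along the incline, d = h/sinθ = 9.781/sin16° ≈ 35.5 m.

d ≈ 35.5 m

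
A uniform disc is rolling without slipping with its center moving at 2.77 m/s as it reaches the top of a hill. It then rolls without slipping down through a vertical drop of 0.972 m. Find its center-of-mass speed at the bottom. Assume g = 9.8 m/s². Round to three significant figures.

Here I = (1/2)MR², so the shape factor k = I/(MR²) = 0.5.
Since it rolls without slipping, ω = v/R and KE = ½Mv² + ½Iω² = ½(1+k)Mv² = (3/4)Mv².
Conserving energy between top and bottom: (3/4)Mv² = (3/4)Mv₀² + Mgh, hence v² = v₀² + 2gh/(1+k).
v = √(2.77² + 2×9.8×0.972/1.5) = √20.37 ≈ 4.51 m/s.

v ≈ 4.51 m/s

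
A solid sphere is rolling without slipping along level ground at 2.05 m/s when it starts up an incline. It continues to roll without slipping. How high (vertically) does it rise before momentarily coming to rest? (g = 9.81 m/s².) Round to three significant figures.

With I = (2/5)MR², the ratio k = I/(MR²) is 0.4.
Pure rolling means v = ωR; then KE = ½Mv² + ½I(v/R)² = ½(1+k)Mv² = (7/10)Mv².
At the top the kinetic energy is zero, so (7/10)Mv₀² = Mgh.
Thus h = (1+k)v₀²/(2g) = 1.4 × 2.05² / (2 × 9.81) ≈ 0.300 m.

h ≈ 0.300 m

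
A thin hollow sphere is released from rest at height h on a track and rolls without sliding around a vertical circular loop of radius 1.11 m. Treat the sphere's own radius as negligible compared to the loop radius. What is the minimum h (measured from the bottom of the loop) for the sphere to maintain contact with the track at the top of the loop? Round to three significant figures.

h_min ≈ 3.15 m

Here I = (2/3)MR², so the shape factor k = I/(MR²) = 2/3.
At the top, contact is just lost when gravity alone supplies the centripetal force: Mg = Mv_top²/r, i.e. v_top² = gr.
With ω = v/R, the kinetic energy at speed v is ½(1+k)Mv² = (5/6)Mv².
Energy conservation from release (height h) to the top (height 2r): Mgh = Mg(2r) + (5/6)M·gr.
Thus h_min = 2r + (1+k)r/2 = r(2 + 1.667/2) = 1.11 × 2.833 ≈ 3.15 m.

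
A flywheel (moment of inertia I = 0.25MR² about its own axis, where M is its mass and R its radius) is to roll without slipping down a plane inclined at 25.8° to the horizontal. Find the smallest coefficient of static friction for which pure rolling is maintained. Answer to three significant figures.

μ_min ≈ 0.0967

The moment of inertia is 0.25MR², giving k ≡ I/(MR²) = 0.25.
Along the incline Mg sinθ − f = Ma, and torque about the center fR = Iα = kMR²(a/R) gives f = kMa.
These give a = g sinθ/(1+k) and the required friction f = kMg sinθ/(1+k).
The normal force is N = Mg cosθ, so μ_min = f/N = k tanθ/(1+k).
μ_min = 0.25 × tan25.8° / 1.25 ≈ 0.0967.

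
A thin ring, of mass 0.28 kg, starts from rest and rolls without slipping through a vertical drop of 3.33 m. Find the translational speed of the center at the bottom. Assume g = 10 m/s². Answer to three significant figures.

v ≈ 5.77 m/s

The moment of inertia is MR², giving k ≡ I/(MR²) = 1.
Rolling without slipping gives ω = v/R, so the total kinetic energy is ½Mv² + ½Iω² = ½(1+k)Mv² = Mv².
Setting Mgh = Mv² gives v = √(2gh/(1+k)) = √(2·10·3.33/2) ≈ 5.77 m/s.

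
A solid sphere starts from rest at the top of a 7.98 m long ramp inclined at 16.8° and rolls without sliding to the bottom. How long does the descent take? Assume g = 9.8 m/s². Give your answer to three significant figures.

For this body I = (2/5)MR², i.e. k = I/(MR²) = 0.4.
Translational: Mg sinθ − f = Ma. Rotational about the CM: fR = Iα = kMRa, so f = kMa.
Hence a = g sinθ/(1+k) = 9.8×sin16.8°/1.4 = 2.023 m/s².
Starting from rest, L = ½at², so t = √(2L/a) = √(2×7.98/2.023) ≈ 2.81 s.

t ≈ 2.81 s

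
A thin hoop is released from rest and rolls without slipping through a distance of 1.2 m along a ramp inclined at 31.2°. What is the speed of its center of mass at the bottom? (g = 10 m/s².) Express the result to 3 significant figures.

With I = MR², the ratio k = I/(MR²) is 1.
Since it rolls without slipping, ω = v/R and KE = ½Mv² + ½Iω² = ½(1+k)Mv² = Mv².
The vertical drop is h = L sinθ = 1.2 × sin31.2° = 0.6216 m.
Setting Mgh = Mv² gives v = √(2gh/(1+k)) = √(2·10·0.6216/2) ≈ 2.49 m/s.

v ≈ 2.49 m/s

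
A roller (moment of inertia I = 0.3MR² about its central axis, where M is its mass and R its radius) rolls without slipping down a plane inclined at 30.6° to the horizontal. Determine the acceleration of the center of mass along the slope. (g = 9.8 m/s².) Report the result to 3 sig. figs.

The moment of inertia is 0.3MR², giving k ≡ I/(MR²) = 0.3.
Along the incline Mg sinθ − f = Ma, and torque about the center fR = Iα = kMR²(a/R) gives f = kMa.
Eliminating f: Mg sinθ = (1+k)Ma, so a = g sinθ/(1+k) = 9.8 × sin30.6° / 1.3 ≈ 3.84 m/s².

a ≈ 3.84 m/s²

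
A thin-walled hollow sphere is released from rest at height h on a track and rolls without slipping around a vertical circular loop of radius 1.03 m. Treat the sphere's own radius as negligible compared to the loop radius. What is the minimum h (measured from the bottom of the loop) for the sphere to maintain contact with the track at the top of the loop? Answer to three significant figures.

With I = (2/3)MR², the ratio k = I/(MR²) is 2/3.
At the top, contact is just lost when gravity alone supplies the centripetal force: Mg = Mv_top²/r, i.e. v_top² = gr.
With ω = v/R, the kinetic energy at speed v is ½(1+k)Mv² = (5/6)Mv².
Energy conservation from release (height h) to the top (height 2r): Mgh = Mg(2r) + (5/6)M·gr.
Thus h_min = 2r + (1+k)r/2 = r(2 + 1.667/2) = 1.03 × 2.833 ≈ 2.92 m.

h_min ≈ 2.92 m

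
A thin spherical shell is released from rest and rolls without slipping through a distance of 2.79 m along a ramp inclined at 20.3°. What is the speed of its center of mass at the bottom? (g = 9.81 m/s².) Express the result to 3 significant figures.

v ≈ 3.38 m/s

The moment of inertia is (2/3)MR², giving k ≡ I/(MR²) = 2/3.
Since it rolls without slipping, ω = v/R and KE = ½Mv² + ½Iω² = ½(1+k)Mv² = (5/6)Mv².
The vertical drop is h = L sinθ = 2.79 × sin20.3° = 0.968 m.
Energy conservation: Mgh = (5/6)Mv², so v = √(2gh/(1+k)) = √(2 × 9.81 × 0.968 / 1.667) ≈ 3.38 m/s.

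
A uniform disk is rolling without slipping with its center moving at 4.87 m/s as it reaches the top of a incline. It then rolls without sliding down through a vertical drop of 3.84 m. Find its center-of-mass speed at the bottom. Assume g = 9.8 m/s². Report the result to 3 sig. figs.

Here I = (1/2)MR², so the shape factor k = I/(MR²) = 0.5.
Since it rolls without slipping, ω = v/R and KE = ½Mv² + ½Iω² = ½(1+k)Mv² = (3/4)Mv².
Conserving energy between top and bottom: (3/4)Mv² = (3/4)Mv₀² + Mgh, hence v² = v₀² + 2gh/(1+k).
v = √(4.87² + 2×9.8×3.84/1.5) = √73.89 ≈ 8.60 m/s.

v ≈ 8.60 m/s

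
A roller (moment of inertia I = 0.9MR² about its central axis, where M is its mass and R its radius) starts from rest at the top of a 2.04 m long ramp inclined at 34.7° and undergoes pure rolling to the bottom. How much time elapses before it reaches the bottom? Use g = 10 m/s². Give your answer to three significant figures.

With I = 0.9MR², the ratio k = I/(MR²) is 0.9.
Translational: Mg sinθ − f = Ma. Rotational about the CM: fR = Iα = kMRa, so f = kMa.
Hence a = g sinθ/(1+k) = 10×sin34.7°/1.9 = 2.996 m/s².
Starting from rest, L = ½at², so t = √(2L/a) = √(2×2.04/2.996) ≈ 1.17 s.

t ≈ 1.17 s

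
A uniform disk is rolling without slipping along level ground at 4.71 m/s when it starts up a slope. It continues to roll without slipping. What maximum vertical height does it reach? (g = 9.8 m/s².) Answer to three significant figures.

h ≈ 1.70 m

With I = (1/2)MR², the ratio k = I/(MR²) is 0.5.
The rolling condition ω = v/R makes the rotational term ½I(v/R)² = ½kMv², so KE_total = ½(1+k)Mv² = (3/4)Mv².
At the top the kinetic energy is zero, so (3/4)Mv₀² = Mgh.
Thus h = (1+k)v₀²/(2g) = 1.5 × 4.71² / (2 × 9.8) ≈ 1.70 m.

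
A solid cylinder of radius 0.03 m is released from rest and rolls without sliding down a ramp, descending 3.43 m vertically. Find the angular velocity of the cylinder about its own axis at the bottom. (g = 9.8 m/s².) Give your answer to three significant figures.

For this body I = (1/2)MR², i.e. k = I/(MR²) = 0.5.
Since it rolls without slipping, ω = v/R and KE = ½Mv² + ½Iω² = ½(1+k)Mv² = (3/4)Mv².
Energy conservation Mgh = ½(1+k)Mv² gives v = √(2gh/(1+k)) = √(2 × 9.8 × 3.43 / 1.5) = 6.695 m/s.
The angular speed follows from ω = v/R = 6.695/0.03 ≈ 223 rad/s.

ω ≈ 223 rad/s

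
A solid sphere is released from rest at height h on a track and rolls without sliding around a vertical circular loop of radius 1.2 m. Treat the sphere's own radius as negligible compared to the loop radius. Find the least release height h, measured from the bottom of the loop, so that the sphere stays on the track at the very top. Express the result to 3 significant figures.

h_min ≈ 3.24 m

With I = (2/5)MR², the ratio k = I/(MR²) is 0.4.
At the top, contact is just lost when gravity alone supplies the centripetal force: Mg = Mv_top²/r, i.e. v_top² = gr.
With ω = v/R, the kinetic energy at speed v is ½(1+k)Mv² = (7/10)Mv².
Energy conservation from release (height h) to the top (height 2r): Mgh = Mg(2r) + (7/10)M·gr.
Thus h_min = 2r + (1+k)r/2 = r(2 + 1.4/2) = 1.2 × 2.7 ≈ 3.24 m.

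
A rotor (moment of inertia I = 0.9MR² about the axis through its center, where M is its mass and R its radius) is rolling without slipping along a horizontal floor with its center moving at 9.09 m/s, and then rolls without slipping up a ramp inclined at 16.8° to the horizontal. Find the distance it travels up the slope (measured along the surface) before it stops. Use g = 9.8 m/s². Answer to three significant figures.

With I = 0.9MR², the ratio k = I/(MR²) is 0.9.
Pure rolling means v = ωR; then KE = ½Mv² + ½I(v/R)² = ½(1+k)Mv² = (19/20)Mv².
Setting this equal to Mgh gives the vertical rise h = (1+k)v₀²/(2g) = 1.9×9.09²/(2×9.8) = 8.01 m.
The distance along the slope is d = h/sinθ = 8.01/sin16.8° ≈ 27.7 m.

d ≈ 27.7 m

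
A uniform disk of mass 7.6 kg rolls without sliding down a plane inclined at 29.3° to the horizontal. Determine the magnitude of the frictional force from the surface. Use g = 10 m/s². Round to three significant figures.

For this body I = (1/2)MR², i.e. k = I/(MR²) = 0.5.
Translational: Mg sinθ − f = Ma. Rotational about the CM: fR = Iα = kMRa, so f = kMa.
Combining, a = g sinθ/(1+k) and f = kMa = kMg sinθ/(1+k).
f = 0.5 × 7.6 × 10 × sin29.3° / 1.5 ≈ 12.4 N.

f ≈ 12.4 N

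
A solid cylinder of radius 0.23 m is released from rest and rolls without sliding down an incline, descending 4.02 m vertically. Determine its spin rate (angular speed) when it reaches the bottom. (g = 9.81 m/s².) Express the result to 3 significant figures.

The moment of inertia is (1/2)MR², giving k ≡ I/(MR²) = 0.5.
The rolling condition ω = v/R makes the rotational term ½I(v/R)² = ½kMv², so KE_total = ½(1+k)Mv² = (3/4)Mv².
Energy conservation Mgh = ½(1+k)Mv² gives v = √(2gh/(1+k)) = √(2 × 9.81 × 4.02 / 1.5) = 7.251 m/s.
Then ω = v/R = 7.251 / 0.23 ≈ 31.5 rad/s.

ω ≈ 31.5 rad/s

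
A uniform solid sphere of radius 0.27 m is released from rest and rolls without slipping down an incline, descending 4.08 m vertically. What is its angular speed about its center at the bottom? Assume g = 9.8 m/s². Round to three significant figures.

With I = (2/5)MR², the ratio k = I/(MR²) is 0.4.
Pure rolling means v = ωR; then KE = ½Mv² + ½I(v/R)² = ½(1+k)Mv² = (7/10)Mv².
Energy conservation Mgh = ½(1+k)Mv² gives v = √(2gh/(1+k)) = √(2 × 9.8 × 4.08 / 1.4) = 7.558 m/s.
Then ω = v/R = 7.558 / 0.27 ≈ 28.0 rad/s.

ω ≈ 28.0 rad/s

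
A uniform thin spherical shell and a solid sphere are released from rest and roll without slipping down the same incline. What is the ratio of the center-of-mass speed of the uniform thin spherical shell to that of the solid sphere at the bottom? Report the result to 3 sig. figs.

v_ratio ≈ 0.917

Each satisfies Mgh = ½(1+k)Mv² with k = I/(MR²), so v ∝ 1/√(1+k).
For the uniform thin spherical shell k = 2/3; for the solid sphere k = 0.4.
v₁/v₂ = √((1+k₂)/(1+k₁)) = √(1.4/1.667) ≈ 0.917.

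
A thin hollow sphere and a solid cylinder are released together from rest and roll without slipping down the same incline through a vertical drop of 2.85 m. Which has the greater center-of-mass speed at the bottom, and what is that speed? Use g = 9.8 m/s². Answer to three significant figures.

For rolling without slipping, Mgh = ½(1+k)Mv² where k = I/(MR²), so v = √(2gh/(1+k)).
Thin hollow sphere: k = 2/3, giving v = √(2×9.8×2.85/1.667) = 5.789 m/s.
Solid cylinder: k = 0.5, giving v = √(2×9.8×2.85/1.5) = 6.102 m/s.
The smaller k wins: the solid cylinder, at ≈ 6.10 m/s.

the solid cylinder, at v ≈ 6.10 m/s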